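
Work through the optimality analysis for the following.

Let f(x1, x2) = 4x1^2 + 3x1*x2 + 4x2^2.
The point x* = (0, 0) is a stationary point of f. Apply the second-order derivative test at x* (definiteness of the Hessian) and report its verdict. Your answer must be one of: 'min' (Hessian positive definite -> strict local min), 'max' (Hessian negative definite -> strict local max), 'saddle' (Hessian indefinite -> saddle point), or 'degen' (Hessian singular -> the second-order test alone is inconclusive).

Compute the Hessian H = grad^2 f:
  H = [[8, 3], [3, 8]]
Verify stationarity: grad f(x*) = H x* + g = (0, 0).
Eigenvalues of H: 5, 11.
Both eigenvalues > 0, so H is positive definite -> x* is a strict local min.

min


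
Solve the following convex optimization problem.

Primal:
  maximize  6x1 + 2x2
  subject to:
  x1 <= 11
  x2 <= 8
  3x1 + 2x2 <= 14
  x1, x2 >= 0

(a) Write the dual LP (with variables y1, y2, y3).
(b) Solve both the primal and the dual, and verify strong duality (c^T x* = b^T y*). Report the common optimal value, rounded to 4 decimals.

The standard primal-dual pair for 'max c^T x s.t. A x <= b, x >= 0' is:
  Dual:  min b^T y  s.t.  A^T y >= c,  y >= 0.

So the dual LP is:
  minimize  11y1 + 8y2 + 14y3
  subject to:
    y1 + 3y3 >= 6
    y2 + 2y3 >= 2
    y1, y2, y3 >= 0

Solving the primal: x* = (4.6667, 0).
  primal value c^T x* = 28.
Solving the dual: y* = (0, 0, 2).
  dual value b^T y* = 28.
Strong duality: c^T x* = b^T y*. Confirmed.

28


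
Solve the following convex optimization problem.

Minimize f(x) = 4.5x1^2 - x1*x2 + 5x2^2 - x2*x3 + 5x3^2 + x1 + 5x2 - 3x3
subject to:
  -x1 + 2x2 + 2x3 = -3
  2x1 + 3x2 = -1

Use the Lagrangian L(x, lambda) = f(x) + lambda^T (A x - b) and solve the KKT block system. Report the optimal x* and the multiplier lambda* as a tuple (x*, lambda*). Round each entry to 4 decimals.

Form the Lagrangian:
  L(x, lambda) = (1/2) x^T Q x + c^T x + lambda^T (A x - b)
Stationarity (grad_x L = 0): Q x + c + A^T lambda = 0.
Primal feasibility: A x = b.

This gives the KKT block system:
  [ Q   A^T ] [ x     ]   [-c ]
  [ A    0  ] [ lambda ] = [ b ]

Solving the linear system:
  x*      = (0.577, -0.718, -0.4935)
  lambda* = (3.6085, -1.6512)
  f(x*)   = 3.821

x* = (0.577, -0.718, -0.4935), lambda* = (3.6085, -1.6512)


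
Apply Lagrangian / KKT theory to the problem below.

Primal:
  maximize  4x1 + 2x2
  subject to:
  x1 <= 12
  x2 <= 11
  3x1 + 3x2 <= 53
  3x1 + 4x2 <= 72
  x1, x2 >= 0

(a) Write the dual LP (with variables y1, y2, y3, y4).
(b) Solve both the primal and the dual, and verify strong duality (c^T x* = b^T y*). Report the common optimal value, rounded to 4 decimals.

The standard primal-dual pair for 'max c^T x s.t. A x <= b, x >= 0' is:
  Dual:  min b^T y  s.t.  A^T y >= c,  y >= 0.

So the dual LP is:
  minimize  12y1 + 11y2 + 53y3 + 72y4
  subject to:
    y1 + 3y3 + 3y4 >= 4
    y2 + 3y3 + 4y4 >= 2
    y1, y2, y3, y4 >= 0

Solving the primal: x* = (12, 5.6667).
  primal value c^T x* = 59.3333.
Solving the dual: y* = (2, 0, 0.6667, 0).
  dual value b^T y* = 59.3333.
Strong duality: c^T x* = b^T y*. Confirmed.

59.3333


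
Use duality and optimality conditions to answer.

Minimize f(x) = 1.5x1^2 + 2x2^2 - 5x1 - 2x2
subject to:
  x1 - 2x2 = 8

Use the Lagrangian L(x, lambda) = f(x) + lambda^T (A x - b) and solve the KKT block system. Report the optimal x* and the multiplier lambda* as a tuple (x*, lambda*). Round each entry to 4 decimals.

Form the Lagrangian:
  L(x, lambda) = (1/2) x^T Q x + c^T x + lambda^T (A x - b)
Stationarity (grad_x L = 0): Q x + c + A^T lambda = 0.
Primal feasibility: A x = b.

This gives the KKT block system:
  [ Q   A^T ] [ x     ]   [-c ]
  [ A    0  ] [ lambda ] = [ b ]

Solving the linear system:
  x*      = (3.5, -2.25)
  lambda* = (-5.5)
  f(x*)   = 15.5

x* = (3.5, -2.25), lambda* = (-5.5)


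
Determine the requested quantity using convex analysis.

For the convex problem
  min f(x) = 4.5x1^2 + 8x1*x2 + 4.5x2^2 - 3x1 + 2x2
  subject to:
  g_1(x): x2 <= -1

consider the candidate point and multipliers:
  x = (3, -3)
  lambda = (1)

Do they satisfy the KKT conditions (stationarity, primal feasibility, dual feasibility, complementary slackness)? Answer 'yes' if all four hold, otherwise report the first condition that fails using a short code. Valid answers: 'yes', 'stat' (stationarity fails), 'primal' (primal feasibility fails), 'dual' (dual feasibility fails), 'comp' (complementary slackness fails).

Gradient of f: grad f(x) = Q x + c = (0, -1)
Constraint values g_i(x) = a_i^T x - b_i:
  g_1((3, -3)) = -2
Stationarity residual: grad f(x) + sum_i lambda_i a_i = (0, 0)
  -> stationarity OK
Primal feasibility (all g_i <= 0): OK
Dual feasibility (all lambda_i >= 0): OK
Complementary slackness (lambda_i * g_i(x) = 0 for all i): FAILS

Verdict: the first failing condition is complementary_slackness -> comp.

comp


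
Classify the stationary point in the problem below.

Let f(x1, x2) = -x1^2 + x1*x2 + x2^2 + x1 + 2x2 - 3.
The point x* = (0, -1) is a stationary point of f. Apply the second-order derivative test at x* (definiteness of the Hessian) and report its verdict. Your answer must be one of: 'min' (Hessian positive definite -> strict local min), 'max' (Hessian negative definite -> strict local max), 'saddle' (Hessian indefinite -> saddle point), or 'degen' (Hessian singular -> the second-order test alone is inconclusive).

Compute the Hessian H = grad^2 f:
  H = [[-2, 1], [1, 2]]
Verify stationarity: grad f(x*) = H x* + g = (0, 0).
Eigenvalues of H: -2.2361, 2.2361.
Eigenvalues have mixed signs, so H is indefinite -> x* is a saddle point.

saddle


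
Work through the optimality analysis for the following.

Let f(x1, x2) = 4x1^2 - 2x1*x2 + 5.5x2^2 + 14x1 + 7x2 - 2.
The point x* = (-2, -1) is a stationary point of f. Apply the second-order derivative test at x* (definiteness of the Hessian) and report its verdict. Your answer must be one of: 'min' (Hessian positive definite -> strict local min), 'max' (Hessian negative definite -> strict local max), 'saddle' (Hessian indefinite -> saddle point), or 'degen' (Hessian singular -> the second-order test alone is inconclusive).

Compute the Hessian H = grad^2 f:
  H = [[8, -2], [-2, 11]]
Verify stationarity: grad f(x*) = H x* + g = (0, 0).
Eigenvalues of H: 7, 12.
Both eigenvalues > 0, so H is positive definite -> x* is a strict local min.

min


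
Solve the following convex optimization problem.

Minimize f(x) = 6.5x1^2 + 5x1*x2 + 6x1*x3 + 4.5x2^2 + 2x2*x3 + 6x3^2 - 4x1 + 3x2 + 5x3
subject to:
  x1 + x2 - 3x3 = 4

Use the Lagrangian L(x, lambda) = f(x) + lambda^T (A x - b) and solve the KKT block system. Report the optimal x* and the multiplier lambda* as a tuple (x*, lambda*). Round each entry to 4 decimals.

Form the Lagrangian:
  L(x, lambda) = (1/2) x^T Q x + c^T x + lambda^T (A x - b)
Stationarity (grad_x L = 0): Q x + c + A^T lambda = 0.
Primal feasibility: A x = b.

This gives the KKT block system:
  [ Q   A^T ] [ x     ]   [-c ]
  [ A    0  ] [ lambda ] = [ b ]

Solving the linear system:
  x*      = (1.1497, -0.6012, -1.1505)
  lambda* = (-1.0368)
  f(x*)   = -4.0038

x* = (1.1497, -0.6012, -1.1505), lambda* = (-1.0368)


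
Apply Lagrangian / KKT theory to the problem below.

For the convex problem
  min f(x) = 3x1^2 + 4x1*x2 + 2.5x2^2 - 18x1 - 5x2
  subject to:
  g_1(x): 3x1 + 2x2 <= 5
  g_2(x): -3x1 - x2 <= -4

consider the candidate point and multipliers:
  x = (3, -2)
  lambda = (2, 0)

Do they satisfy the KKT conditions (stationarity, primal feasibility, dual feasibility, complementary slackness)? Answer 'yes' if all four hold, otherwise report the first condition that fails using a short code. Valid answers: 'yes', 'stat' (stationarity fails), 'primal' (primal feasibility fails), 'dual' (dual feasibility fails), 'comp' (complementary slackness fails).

Gradient of f: grad f(x) = Q x + c = (-8, -3)
Constraint values g_i(x) = a_i^T x - b_i:
  g_1((3, -2)) = 0
  g_2((3, -2)) = -3
Stationarity residual: grad f(x) + sum_i lambda_i a_i = (-2, 1)
  -> stationarity FAILS
Primal feasibility (all g_i <= 0): OK
Dual feasibility (all lambda_i >= 0): OK
Complementary slackness (lambda_i * g_i(x) = 0 for all i): OK

Verdict: the first failing condition is stationarity -> stat.

stat


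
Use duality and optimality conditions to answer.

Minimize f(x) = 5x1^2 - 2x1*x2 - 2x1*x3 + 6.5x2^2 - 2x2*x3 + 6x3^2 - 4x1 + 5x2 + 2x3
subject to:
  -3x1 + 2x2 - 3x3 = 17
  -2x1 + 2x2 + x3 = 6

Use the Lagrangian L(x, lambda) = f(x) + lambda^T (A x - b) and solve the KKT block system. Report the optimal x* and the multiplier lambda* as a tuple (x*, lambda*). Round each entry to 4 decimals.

Form the Lagrangian:
  L(x, lambda) = (1/2) x^T Q x + c^T x + lambda^T (A x - b)
Stationarity (grad_x L = 0): Q x + c + A^T lambda = 0.
Primal feasibility: A x = b.

This gives the KKT block system:
  [ Q   A^T ] [ x     ]   [-c ]
  [ A    0  ] [ lambda ] = [ b ]

Solving the linear system:
  x*      = (-3.1611, 0.8188, -1.9597)
  lambda* = (-7.4437, -5.4991)
  f(x*)   = 86.1778

x* = (-3.1611, 0.8188, -1.9597), lambda* = (-7.4437, -5.4991)


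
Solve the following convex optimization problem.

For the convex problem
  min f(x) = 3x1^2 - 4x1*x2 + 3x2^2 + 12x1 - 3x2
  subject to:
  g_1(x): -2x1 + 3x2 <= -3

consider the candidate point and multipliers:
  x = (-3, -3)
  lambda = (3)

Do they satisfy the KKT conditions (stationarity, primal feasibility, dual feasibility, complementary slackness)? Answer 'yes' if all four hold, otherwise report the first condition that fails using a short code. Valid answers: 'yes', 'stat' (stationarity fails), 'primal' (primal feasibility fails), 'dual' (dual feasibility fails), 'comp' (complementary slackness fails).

Gradient of f: grad f(x) = Q x + c = (6, -9)
Constraint values g_i(x) = a_i^T x - b_i:
  g_1((-3, -3)) = 0
Stationarity residual: grad f(x) + sum_i lambda_i a_i = (0, 0)
  -> stationarity OK
Primal feasibility (all g_i <= 0): OK
Dual feasibility (all lambda_i >= 0): OK
Complementary slackness (lambda_i * g_i(x) = 0 for all i): OK

Verdict: yes, KKT holds.

yes


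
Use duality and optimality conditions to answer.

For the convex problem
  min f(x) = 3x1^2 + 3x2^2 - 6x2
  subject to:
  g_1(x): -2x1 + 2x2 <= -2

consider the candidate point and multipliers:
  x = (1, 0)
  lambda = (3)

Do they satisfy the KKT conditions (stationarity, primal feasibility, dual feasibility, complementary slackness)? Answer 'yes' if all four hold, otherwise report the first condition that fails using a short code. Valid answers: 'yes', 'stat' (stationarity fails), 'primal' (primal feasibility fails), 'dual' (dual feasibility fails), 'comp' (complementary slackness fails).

Gradient of f: grad f(x) = Q x + c = (6, -6)
Constraint values g_i(x) = a_i^T x - b_i:
  g_1((1, 0)) = 0
Stationarity residual: grad f(x) + sum_i lambda_i a_i = (0, 0)
  -> stationarity OK
Primal feasibility (all g_i <= 0): OK
Dual feasibility (all lambda_i >= 0): OK
Complementary slackness (lambda_i * g_i(x) = 0 for all i): OK

Verdict: yes, KKT holds.

yes


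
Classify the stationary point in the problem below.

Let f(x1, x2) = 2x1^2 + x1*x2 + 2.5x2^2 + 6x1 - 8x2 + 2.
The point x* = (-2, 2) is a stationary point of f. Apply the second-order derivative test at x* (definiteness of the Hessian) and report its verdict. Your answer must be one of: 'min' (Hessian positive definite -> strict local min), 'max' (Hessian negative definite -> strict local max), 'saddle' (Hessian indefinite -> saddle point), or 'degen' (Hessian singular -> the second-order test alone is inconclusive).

Compute the Hessian H = grad^2 f:
  H = [[4, 1], [1, 5]]
Verify stationarity: grad f(x*) = H x* + g = (0, 0).
Eigenvalues of H: 3.382, 5.618.
Both eigenvalues > 0, so H is positive definite -> x* is a strict local min.

min


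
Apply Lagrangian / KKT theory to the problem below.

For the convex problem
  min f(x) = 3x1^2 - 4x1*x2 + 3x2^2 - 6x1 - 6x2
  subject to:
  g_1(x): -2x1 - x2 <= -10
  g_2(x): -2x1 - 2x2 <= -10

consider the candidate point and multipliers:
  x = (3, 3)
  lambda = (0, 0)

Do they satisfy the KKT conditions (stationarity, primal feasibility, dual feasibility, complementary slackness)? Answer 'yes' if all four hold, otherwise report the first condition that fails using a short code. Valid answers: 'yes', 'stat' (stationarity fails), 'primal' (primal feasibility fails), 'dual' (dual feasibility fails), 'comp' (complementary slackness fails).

Gradient of f: grad f(x) = Q x + c = (0, 0)
Constraint values g_i(x) = a_i^T x - b_i:
  g_1((3, 3)) = 1
  g_2((3, 3)) = -2
Stationarity residual: grad f(x) + sum_i lambda_i a_i = (0, 0)
  -> stationarity OK
Primal feasibility (all g_i <= 0): FAILS
Dual feasibility (all lambda_i >= 0): OK
Complementary slackness (lambda_i * g_i(x) = 0 for all i): OK

Verdict: the first failing condition is primal_feasibility -> primal.

primal


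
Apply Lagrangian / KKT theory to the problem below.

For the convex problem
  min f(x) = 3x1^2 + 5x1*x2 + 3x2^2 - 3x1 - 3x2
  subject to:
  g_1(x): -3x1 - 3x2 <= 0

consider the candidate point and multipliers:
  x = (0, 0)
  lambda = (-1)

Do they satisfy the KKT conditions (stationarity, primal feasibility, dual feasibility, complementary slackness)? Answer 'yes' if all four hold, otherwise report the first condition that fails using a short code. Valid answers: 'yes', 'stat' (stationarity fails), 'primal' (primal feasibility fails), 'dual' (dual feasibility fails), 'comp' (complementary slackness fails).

Gradient of f: grad f(x) = Q x + c = (-3, -3)
Constraint values g_i(x) = a_i^T x - b_i:
  g_1((0, 0)) = 0
Stationarity residual: grad f(x) + sum_i lambda_i a_i = (0, 0)
  -> stationarity OK
Primal feasibility (all g_i <= 0): OK
Dual feasibility (all lambda_i >= 0): FAILS
Complementary slackness (lambda_i * g_i(x) = 0 for all i): OK

Verdict: the first failing condition is dual_feasibility -> dual.

dual


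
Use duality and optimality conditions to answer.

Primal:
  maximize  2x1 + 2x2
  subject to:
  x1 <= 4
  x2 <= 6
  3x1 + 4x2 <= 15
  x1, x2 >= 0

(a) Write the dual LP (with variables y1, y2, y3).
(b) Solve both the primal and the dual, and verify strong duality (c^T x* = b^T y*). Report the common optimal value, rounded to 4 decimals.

The standard primal-dual pair for 'max c^T x s.t. A x <= b, x >= 0' is:
  Dual:  min b^T y  s.t.  A^T y >= c,  y >= 0.

So the dual LP is:
  minimize  4y1 + 6y2 + 15y3
  subject to:
    y1 + 3y3 >= 2
    y2 + 4y3 >= 2
    y1, y2, y3 >= 0

Solving the primal: x* = (4, 0.75).
  primal value c^T x* = 9.5.
Solving the dual: y* = (0.5, 0, 0.5).
  dual value b^T y* = 9.5.
Strong duality: c^T x* = b^T y*. Confirmed.

9.5


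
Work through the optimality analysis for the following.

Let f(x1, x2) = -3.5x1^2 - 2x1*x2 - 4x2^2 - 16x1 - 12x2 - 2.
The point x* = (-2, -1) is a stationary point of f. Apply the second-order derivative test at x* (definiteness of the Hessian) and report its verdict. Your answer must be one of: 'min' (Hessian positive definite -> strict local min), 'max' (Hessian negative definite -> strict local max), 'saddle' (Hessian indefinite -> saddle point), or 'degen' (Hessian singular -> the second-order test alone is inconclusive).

Compute the Hessian H = grad^2 f:
  H = [[-7, -2], [-2, -8]]
Verify stationarity: grad f(x*) = H x* + g = (0, 0).
Eigenvalues of H: -9.5616, -5.4384.
Both eigenvalues < 0, so H is negative definite -> x* is a strict local max.

max


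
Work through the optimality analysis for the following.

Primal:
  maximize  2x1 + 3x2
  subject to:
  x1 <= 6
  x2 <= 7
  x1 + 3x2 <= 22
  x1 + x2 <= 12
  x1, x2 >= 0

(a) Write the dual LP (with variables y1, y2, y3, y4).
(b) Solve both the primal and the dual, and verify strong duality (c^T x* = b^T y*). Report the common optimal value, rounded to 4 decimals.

The standard primal-dual pair for 'max c^T x s.t. A x <= b, x >= 0' is:
  Dual:  min b^T y  s.t.  A^T y >= c,  y >= 0.

So the dual LP is:
  minimize  6y1 + 7y2 + 22y3 + 12y4
  subject to:
    y1 + y3 + y4 >= 2
    y2 + 3y3 + y4 >= 3
    y1, y2, y3, y4 >= 0

Solving the primal: x* = (6, 5.3333).
  primal value c^T x* = 28.
Solving the dual: y* = (1, 0, 1, 0).
  dual value b^T y* = 28.
Strong duality: c^T x* = b^T y*. Confirmed.

28


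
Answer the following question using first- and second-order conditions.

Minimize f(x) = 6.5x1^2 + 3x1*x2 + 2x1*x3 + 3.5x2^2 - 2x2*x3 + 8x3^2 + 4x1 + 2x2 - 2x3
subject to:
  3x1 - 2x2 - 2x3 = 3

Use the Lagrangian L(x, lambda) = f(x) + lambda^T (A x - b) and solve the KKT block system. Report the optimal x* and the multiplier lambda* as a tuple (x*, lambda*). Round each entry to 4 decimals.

Form the Lagrangian:
  L(x, lambda) = (1/2) x^T Q x + c^T x + lambda^T (A x - b)
Stationarity (grad_x L = 0): Q x + c + A^T lambda = 0.
Primal feasibility: A x = b.

This gives the KKT block system:
  [ Q   A^T ] [ x     ]   [-c ]
  [ A    0  ] [ lambda ] = [ b ]

Solving the linear system:
  x*      = (0.2719, -0.8863, -0.2058)
  lambda* = (-1.4883)
  f(x*)   = 2.0958

x* = (0.2719, -0.8863, -0.2058), lambda* = (-1.4883)


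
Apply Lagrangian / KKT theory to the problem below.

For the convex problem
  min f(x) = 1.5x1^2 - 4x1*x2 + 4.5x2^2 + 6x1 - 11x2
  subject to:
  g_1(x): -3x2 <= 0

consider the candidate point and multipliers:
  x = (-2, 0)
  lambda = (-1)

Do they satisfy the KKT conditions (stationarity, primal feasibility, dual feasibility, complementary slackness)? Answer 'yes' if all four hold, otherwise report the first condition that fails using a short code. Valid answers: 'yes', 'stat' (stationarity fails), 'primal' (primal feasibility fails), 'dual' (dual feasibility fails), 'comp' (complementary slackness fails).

Gradient of f: grad f(x) = Q x + c = (0, -3)
Constraint values g_i(x) = a_i^T x - b_i:
  g_1((-2, 0)) = 0
Stationarity residual: grad f(x) + sum_i lambda_i a_i = (0, 0)
  -> stationarity OK
Primal feasibility (all g_i <= 0): OK
Dual feasibility (all lambda_i >= 0): FAILS
Complementary slackness (lambda_i * g_i(x) = 0 for all i): OK

Verdict: the first failing condition is dual_feasibility -> dual.

dual


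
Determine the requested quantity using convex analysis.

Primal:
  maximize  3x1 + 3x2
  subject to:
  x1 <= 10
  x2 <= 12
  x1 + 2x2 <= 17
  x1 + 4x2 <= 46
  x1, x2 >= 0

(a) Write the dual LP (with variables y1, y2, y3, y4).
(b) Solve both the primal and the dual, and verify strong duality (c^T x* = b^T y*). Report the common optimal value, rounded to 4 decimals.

The standard primal-dual pair for 'max c^T x s.t. A x <= b, x >= 0' is:
  Dual:  min b^T y  s.t.  A^T y >= c,  y >= 0.

So the dual LP is:
  minimize  10y1 + 12y2 + 17y3 + 46y4
  subject to:
    y1 + y3 + y4 >= 3
    y2 + 2y3 + 4y4 >= 3
    y1, y2, y3, y4 >= 0

Solving the primal: x* = (10, 3.5).
  primal value c^T x* = 40.5.
Solving the dual: y* = (1.5, 0, 1.5, 0).
  dual value b^T y* = 40.5.
Strong duality: c^T x* = b^T y*. Confirmed.

40.5


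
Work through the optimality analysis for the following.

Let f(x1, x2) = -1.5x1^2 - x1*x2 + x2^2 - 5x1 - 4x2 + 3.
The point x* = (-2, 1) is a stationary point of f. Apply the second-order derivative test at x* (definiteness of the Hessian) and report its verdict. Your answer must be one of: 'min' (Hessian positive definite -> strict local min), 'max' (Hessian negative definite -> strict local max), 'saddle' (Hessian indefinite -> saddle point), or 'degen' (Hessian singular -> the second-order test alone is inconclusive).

Compute the Hessian H = grad^2 f:
  H = [[-3, -1], [-1, 2]]
Verify stationarity: grad f(x*) = H x* + g = (0, 0).
Eigenvalues of H: -3.1926, 2.1926.
Eigenvalues have mixed signs, so H is indefinite -> x* is a saddle point.

saddle


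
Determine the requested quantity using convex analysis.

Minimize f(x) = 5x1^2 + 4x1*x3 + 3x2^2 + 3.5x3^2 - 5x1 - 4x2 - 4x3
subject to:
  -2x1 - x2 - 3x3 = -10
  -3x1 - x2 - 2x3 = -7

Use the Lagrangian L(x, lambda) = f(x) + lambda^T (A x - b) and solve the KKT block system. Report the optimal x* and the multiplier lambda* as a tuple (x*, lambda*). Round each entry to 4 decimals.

Form the Lagrangian:
  L(x, lambda) = (1/2) x^T Q x + c^T x + lambda^T (A x - b)
Stationarity (grad_x L = 0): Q x + c + A^T lambda = 0.
Primal feasibility: A x = b.

This gives the KKT block system:
  [ Q   A^T ] [ x     ]   [-c ]
  [ A    0  ] [ lambda ] = [ b ]

Solving the linear system:
  x*      = (-0.08, 1.4, 2.92)
  lambda* = (7.32, -2.92)
  f(x*)   = 17.94

x* = (-0.08, 1.4, 2.92), lambda* = (7.32, -2.92)


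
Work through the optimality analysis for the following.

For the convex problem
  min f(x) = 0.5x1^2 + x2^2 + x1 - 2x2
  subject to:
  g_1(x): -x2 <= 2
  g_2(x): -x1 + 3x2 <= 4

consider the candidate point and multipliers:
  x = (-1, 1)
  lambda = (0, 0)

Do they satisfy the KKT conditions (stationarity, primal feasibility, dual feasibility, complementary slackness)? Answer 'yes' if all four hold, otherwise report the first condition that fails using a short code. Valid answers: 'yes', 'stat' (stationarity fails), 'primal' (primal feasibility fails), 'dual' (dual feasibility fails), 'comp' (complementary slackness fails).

Gradient of f: grad f(x) = Q x + c = (0, 0)
Constraint values g_i(x) = a_i^T x - b_i:
  g_1((-1, 1)) = -3
  g_2((-1, 1)) = 0
Stationarity residual: grad f(x) + sum_i lambda_i a_i = (0, 0)
  -> stationarity OK
Primal feasibility (all g_i <= 0): OK
Dual feasibility (all lambda_i >= 0): OK
Complementary slackness (lambda_i * g_i(x) = 0 for all i): OK

Verdict: yes, KKT holds.

yes


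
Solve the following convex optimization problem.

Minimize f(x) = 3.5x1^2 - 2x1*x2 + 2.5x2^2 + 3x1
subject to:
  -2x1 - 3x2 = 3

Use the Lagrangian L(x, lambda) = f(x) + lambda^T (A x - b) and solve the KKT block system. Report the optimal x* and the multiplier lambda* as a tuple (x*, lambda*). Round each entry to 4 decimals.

Form the Lagrangian:
  L(x, lambda) = (1/2) x^T Q x + c^T x + lambda^T (A x - b)
Stationarity (grad_x L = 0): Q x + c + A^T lambda = 0.
Primal feasibility: A x = b.

This gives the KKT block system:
  [ Q   A^T ] [ x     ]   [-c ]
  [ A    0  ] [ lambda ] = [ b ]

Solving the linear system:
  x*      = (-0.7009, -0.5327)
  lambda* = (-0.4206)
  f(x*)   = -0.4206

x* = (-0.7009, -0.5327), lambda* = (-0.4206)


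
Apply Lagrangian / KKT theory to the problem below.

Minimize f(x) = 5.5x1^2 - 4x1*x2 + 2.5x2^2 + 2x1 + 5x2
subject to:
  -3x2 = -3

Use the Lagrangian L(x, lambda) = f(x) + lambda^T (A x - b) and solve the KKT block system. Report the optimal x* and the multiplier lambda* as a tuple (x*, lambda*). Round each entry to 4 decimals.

Form the Lagrangian:
  L(x, lambda) = (1/2) x^T Q x + c^T x + lambda^T (A x - b)
Stationarity (grad_x L = 0): Q x + c + A^T lambda = 0.
Primal feasibility: A x = b.

This gives the KKT block system:
  [ Q   A^T ] [ x     ]   [-c ]
  [ A    0  ] [ lambda ] = [ b ]

Solving the linear system:
  x*      = (0.1818, 1)
  lambda* = (3.0909)
  f(x*)   = 7.3182

x* = (0.1818, 1), lambda* = (3.0909)


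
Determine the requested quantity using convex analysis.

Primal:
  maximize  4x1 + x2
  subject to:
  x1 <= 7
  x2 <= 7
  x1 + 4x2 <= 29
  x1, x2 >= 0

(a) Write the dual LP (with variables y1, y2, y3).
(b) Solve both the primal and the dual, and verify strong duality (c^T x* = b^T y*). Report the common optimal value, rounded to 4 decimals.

The standard primal-dual pair for 'max c^T x s.t. A x <= b, x >= 0' is:
  Dual:  min b^T y  s.t.  A^T y >= c,  y >= 0.

So the dual LP is:
  minimize  7y1 + 7y2 + 29y3
  subject to:
    y1 + y3 >= 4
    y2 + 4y3 >= 1
    y1, y2, y3 >= 0

Solving the primal: x* = (7, 5.5).
  primal value c^T x* = 33.5.
Solving the dual: y* = (3.75, 0, 0.25).
  dual value b^T y* = 33.5.
Strong duality: c^T x* = b^T y*. Confirmed.

33.5


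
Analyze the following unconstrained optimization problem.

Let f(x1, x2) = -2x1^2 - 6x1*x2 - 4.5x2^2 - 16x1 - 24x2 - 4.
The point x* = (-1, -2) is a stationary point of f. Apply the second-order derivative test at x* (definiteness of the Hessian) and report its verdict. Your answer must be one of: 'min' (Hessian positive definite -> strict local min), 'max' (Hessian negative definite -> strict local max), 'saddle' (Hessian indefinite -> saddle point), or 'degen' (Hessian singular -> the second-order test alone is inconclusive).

Compute the Hessian H = grad^2 f:
  H = [[-4, -6], [-6, -9]]
Verify stationarity: grad f(x*) = H x* + g = (0, 0).
Eigenvalues of H: -13, 0.
H has a zero eigenvalue (singular; negative semidefinite but not definite), so H is neither positive definite, negative definite, nor indefinite. The second-order test alone is inconclusive -> degen.
(Indeed, f is constant along the null direction of H through x*, so x* is not a strict local extremum.)

degen


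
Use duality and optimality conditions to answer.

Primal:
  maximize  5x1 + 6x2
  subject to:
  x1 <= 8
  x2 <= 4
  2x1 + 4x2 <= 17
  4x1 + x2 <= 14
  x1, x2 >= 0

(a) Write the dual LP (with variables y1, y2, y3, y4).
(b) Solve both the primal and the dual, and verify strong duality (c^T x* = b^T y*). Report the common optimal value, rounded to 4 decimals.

The standard primal-dual pair for 'max c^T x s.t. A x <= b, x >= 0' is:
  Dual:  min b^T y  s.t.  A^T y >= c,  y >= 0.

So the dual LP is:
  minimize  8y1 + 4y2 + 17y3 + 14y4
  subject to:
    y1 + 2y3 + 4y4 >= 5
    y2 + 4y3 + y4 >= 6
    y1, y2, y3, y4 >= 0

Solving the primal: x* = (2.7857, 2.8571).
  primal value c^T x* = 31.0714.
Solving the dual: y* = (0, 0, 1.3571, 0.5714).
  dual value b^T y* = 31.0714.
Strong duality: c^T x* = b^T y*. Confirmed.

31.0714


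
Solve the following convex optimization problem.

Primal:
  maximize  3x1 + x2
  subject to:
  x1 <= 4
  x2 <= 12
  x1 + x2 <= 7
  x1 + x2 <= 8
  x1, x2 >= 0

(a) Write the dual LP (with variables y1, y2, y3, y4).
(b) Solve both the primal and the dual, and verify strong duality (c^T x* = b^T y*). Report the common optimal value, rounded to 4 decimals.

The standard primal-dual pair for 'max c^T x s.t. A x <= b, x >= 0' is:
  Dual:  min b^T y  s.t.  A^T y >= c,  y >= 0.

So the dual LP is:
  minimize  4y1 + 12y2 + 7y3 + 8y4
  subject to:
    y1 + y3 + y4 >= 3
    y2 + y3 + y4 >= 1
    y1, y2, y3, y4 >= 0

Solving the primal: x* = (4, 3).
  primal value c^T x* = 15.
Solving the dual: y* = (2, 0, 1, 0).
  dual value b^T y* = 15.
Strong duality: c^T x* = b^T y*. Confirmed.

15


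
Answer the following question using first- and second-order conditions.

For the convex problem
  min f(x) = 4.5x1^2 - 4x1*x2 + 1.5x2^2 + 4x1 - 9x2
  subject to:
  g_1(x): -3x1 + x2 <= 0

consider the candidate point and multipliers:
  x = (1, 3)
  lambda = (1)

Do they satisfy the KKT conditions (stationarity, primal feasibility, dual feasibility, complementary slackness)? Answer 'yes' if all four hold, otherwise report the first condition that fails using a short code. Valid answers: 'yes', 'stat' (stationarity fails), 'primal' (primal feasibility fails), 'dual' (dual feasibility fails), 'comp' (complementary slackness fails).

Gradient of f: grad f(x) = Q x + c = (1, -4)
Constraint values g_i(x) = a_i^T x - b_i:
  g_1((1, 3)) = 0
Stationarity residual: grad f(x) + sum_i lambda_i a_i = (-2, -3)
  -> stationarity FAILS
Primal feasibility (all g_i <= 0): OK
Dual feasibility (all lambda_i >= 0): OK
Complementary slackness (lambda_i * g_i(x) = 0 for all i): OK

Verdict: the first failing condition is stationarity -> stat.

stat


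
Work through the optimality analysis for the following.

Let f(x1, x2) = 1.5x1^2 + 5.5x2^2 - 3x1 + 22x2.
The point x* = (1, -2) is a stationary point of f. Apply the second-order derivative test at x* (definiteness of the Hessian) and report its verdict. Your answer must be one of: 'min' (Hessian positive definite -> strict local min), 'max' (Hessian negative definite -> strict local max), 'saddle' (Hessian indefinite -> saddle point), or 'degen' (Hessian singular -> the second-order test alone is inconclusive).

Compute the Hessian H = grad^2 f:
  H = [[3, 0], [0, 11]]
Verify stationarity: grad f(x*) = H x* + g = (0, 0).
Eigenvalues of H: 3, 11.
Both eigenvalues > 0, so H is positive definite -> x* is a strict local min.

min


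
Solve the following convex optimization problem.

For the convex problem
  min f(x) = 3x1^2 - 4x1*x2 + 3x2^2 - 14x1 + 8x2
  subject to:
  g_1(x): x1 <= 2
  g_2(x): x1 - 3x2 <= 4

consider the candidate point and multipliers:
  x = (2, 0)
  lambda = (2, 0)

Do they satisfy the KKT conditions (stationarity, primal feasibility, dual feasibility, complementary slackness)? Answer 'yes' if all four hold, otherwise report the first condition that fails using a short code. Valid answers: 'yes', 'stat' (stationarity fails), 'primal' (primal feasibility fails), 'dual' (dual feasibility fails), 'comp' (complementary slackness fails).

Gradient of f: grad f(x) = Q x + c = (-2, 0)
Constraint values g_i(x) = a_i^T x - b_i:
  g_1((2, 0)) = 0
  g_2((2, 0)) = -2
Stationarity residual: grad f(x) + sum_i lambda_i a_i = (0, 0)
  -> stationarity OK
Primal feasibility (all g_i <= 0): OK
Dual feasibility (all lambda_i >= 0): OK
Complementary slackness (lambda_i * g_i(x) = 0 for all i): OK

Verdict: yes, KKT holds.

yes


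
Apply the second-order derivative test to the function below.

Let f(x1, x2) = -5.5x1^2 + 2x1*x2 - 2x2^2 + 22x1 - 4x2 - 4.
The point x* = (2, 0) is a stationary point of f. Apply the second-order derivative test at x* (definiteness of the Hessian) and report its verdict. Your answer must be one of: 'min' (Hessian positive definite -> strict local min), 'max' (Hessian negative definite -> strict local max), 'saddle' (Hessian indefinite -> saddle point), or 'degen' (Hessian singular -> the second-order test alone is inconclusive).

Compute the Hessian H = grad^2 f:
  H = [[-11, 2], [2, -4]]
Verify stationarity: grad f(x*) = H x* + g = (0, 0).
Eigenvalues of H: -11.5311, -3.4689.
Both eigenvalues < 0, so H is negative definite -> x* is a strict local max.

max


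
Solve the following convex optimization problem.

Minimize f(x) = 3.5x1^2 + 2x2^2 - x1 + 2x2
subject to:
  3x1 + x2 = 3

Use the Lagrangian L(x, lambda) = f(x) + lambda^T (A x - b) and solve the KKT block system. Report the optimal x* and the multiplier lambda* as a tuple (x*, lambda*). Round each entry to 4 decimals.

Form the Lagrangian:
  L(x, lambda) = (1/2) x^T Q x + c^T x + lambda^T (A x - b)
Stationarity (grad_x L = 0): Q x + c + A^T lambda = 0.
Primal feasibility: A x = b.

This gives the KKT block system:
  [ Q   A^T ] [ x     ]   [-c ]
  [ A    0  ] [ lambda ] = [ b ]

Solving the linear system:
  x*      = (1, 0)
  lambda* = (-2)
  f(x*)   = 2.5

x* = (1, 0), lambda* = (-2)


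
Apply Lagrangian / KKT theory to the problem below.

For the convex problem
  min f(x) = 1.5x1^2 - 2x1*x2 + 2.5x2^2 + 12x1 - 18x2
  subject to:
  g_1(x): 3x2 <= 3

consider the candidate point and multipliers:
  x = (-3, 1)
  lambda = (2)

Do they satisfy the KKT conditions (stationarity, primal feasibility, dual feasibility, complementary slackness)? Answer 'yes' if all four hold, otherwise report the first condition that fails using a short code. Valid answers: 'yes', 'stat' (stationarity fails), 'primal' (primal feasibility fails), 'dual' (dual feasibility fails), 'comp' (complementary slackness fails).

Gradient of f: grad f(x) = Q x + c = (1, -7)
Constraint values g_i(x) = a_i^T x - b_i:
  g_1((-3, 1)) = 0
Stationarity residual: grad f(x) + sum_i lambda_i a_i = (1, -1)
  -> stationarity FAILS
Primal feasibility (all g_i <= 0): OK
Dual feasibility (all lambda_i >= 0): OK
Complementary slackness (lambda_i * g_i(x) = 0 for all i): OK

Verdict: the first failing condition is stationarity -> stat.

stat


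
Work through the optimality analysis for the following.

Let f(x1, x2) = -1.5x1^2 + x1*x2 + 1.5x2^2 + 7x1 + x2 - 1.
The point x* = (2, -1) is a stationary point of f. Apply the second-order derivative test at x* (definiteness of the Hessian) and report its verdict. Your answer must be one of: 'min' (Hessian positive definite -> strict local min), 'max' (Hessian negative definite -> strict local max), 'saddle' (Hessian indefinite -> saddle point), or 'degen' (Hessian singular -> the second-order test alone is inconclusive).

Compute the Hessian H = grad^2 f:
  H = [[-3, 1], [1, 3]]
Verify stationarity: grad f(x*) = H x* + g = (0, 0).
Eigenvalues of H: -3.1623, 3.1623.
Eigenvalues have mixed signs, so H is indefinite -> x* is a saddle point.

saddle


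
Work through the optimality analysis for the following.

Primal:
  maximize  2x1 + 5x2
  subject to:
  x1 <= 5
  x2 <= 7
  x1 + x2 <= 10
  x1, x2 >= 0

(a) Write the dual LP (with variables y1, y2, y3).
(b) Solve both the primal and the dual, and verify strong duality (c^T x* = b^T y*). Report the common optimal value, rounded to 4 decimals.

The standard primal-dual pair for 'max c^T x s.t. A x <= b, x >= 0' is:
  Dual:  min b^T y  s.t.  A^T y >= c,  y >= 0.

So the dual LP is:
  minimize  5y1 + 7y2 + 10y3
  subject to:
    y1 + y3 >= 2
    y2 + y3 >= 5
    y1, y2, y3 >= 0

Solving the primal: x* = (3, 7).
  primal value c^T x* = 41.
Solving the dual: y* = (0, 3, 2).
  dual value b^T y* = 41.
Strong duality: c^T x* = b^T y*. Confirmed.

41


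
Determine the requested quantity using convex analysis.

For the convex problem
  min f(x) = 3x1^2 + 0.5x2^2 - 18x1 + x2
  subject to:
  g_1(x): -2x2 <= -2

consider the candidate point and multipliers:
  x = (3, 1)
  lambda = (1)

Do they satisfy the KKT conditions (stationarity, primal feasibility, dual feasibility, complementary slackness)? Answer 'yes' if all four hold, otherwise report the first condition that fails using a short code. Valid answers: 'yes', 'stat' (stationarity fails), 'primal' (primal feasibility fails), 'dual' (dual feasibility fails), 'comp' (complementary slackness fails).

Gradient of f: grad f(x) = Q x + c = (0, 2)
Constraint values g_i(x) = a_i^T x - b_i:
  g_1((3, 1)) = 0
Stationarity residual: grad f(x) + sum_i lambda_i a_i = (0, 0)
  -> stationarity OK
Primal feasibility (all g_i <= 0): OK
Dual feasibility (all lambda_i >= 0): OK
Complementary slackness (lambda_i * g_i(x) = 0 for all i): OK

Verdict: yes, KKT holds.

yes


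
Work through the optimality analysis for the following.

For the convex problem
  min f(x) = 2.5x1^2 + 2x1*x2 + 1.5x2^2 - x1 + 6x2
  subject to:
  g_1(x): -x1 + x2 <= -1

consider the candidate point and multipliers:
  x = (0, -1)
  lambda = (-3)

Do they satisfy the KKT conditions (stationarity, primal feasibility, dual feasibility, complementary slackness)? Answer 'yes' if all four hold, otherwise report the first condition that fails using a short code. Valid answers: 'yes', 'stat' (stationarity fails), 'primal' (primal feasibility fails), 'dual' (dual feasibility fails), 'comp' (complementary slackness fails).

Gradient of f: grad f(x) = Q x + c = (-3, 3)
Constraint values g_i(x) = a_i^T x - b_i:
  g_1((0, -1)) = 0
Stationarity residual: grad f(x) + sum_i lambda_i a_i = (0, 0)
  -> stationarity OK
Primal feasibility (all g_i <= 0): OK
Dual feasibility (all lambda_i >= 0): FAILS
Complementary slackness (lambda_i * g_i(x) = 0 for all i): OK

Verdict: the first failing condition is dual_feasibility -> dual.

dual


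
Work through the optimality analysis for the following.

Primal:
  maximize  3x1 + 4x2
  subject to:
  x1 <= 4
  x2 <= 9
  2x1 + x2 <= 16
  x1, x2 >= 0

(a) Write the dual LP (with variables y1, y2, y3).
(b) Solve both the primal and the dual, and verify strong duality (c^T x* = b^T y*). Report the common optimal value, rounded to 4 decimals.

The standard primal-dual pair for 'max c^T x s.t. A x <= b, x >= 0' is:
  Dual:  min b^T y  s.t.  A^T y >= c,  y >= 0.

So the dual LP is:
  minimize  4y1 + 9y2 + 16y3
  subject to:
    y1 + 2y3 >= 3
    y2 + y3 >= 4
    y1, y2, y3 >= 0

Solving the primal: x* = (3.5, 9).
  primal value c^T x* = 46.5.
Solving the dual: y* = (0, 2.5, 1.5).
  dual value b^T y* = 46.5.
Strong duality: c^T x* = b^T y*. Confirmed.

46.5


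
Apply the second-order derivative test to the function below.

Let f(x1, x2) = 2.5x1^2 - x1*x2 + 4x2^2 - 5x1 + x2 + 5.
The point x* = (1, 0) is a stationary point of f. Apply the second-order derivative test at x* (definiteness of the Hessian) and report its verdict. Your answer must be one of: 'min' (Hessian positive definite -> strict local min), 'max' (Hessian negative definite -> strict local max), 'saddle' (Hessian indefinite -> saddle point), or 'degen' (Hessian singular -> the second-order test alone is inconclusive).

Compute the Hessian H = grad^2 f:
  H = [[5, -1], [-1, 8]]
Verify stationarity: grad f(x*) = H x* + g = (0, 0).
Eigenvalues of H: 4.6972, 8.3028.
Both eigenvalues > 0, so H is positive definite -> x* is a strict local min.

min


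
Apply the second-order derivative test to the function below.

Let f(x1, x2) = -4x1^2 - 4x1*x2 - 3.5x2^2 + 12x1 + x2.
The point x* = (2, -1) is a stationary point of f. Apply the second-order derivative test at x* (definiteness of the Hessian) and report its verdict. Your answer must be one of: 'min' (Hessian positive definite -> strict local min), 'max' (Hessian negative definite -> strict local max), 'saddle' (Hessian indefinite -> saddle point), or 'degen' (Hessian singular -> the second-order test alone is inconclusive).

Compute the Hessian H = grad^2 f:
  H = [[-8, -4], [-4, -7]]
Verify stationarity: grad f(x*) = H x* + g = (0, 0).
Eigenvalues of H: -11.5311, -3.4689.
Both eigenvalues < 0, so H is negative definite -> x* is a strict local max.

max


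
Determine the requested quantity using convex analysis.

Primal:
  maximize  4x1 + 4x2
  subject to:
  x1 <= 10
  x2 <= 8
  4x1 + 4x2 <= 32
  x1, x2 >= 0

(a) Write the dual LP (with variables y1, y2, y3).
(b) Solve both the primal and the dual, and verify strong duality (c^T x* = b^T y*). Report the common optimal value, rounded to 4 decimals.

The standard primal-dual pair for 'max c^T x s.t. A x <= b, x >= 0' is:
  Dual:  min b^T y  s.t.  A^T y >= c,  y >= 0.

So the dual LP is:
  minimize  10y1 + 8y2 + 32y3
  subject to:
    y1 + 4y3 >= 4
    y2 + 4y3 >= 4
    y1, y2, y3 >= 0

Solving the primal: x* = (8, 0).
  primal value c^T x* = 32.
Solving the dual: y* = (0, 0, 1).
  dual value b^T y* = 32.
Strong duality: c^T x* = b^T y*. Confirmed.

32


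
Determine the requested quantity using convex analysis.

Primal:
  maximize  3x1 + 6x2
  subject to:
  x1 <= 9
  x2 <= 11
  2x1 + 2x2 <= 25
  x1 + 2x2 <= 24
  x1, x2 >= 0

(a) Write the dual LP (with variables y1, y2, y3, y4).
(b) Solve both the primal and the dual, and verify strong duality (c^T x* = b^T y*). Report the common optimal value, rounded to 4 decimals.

The standard primal-dual pair for 'max c^T x s.t. A x <= b, x >= 0' is:
  Dual:  min b^T y  s.t.  A^T y >= c,  y >= 0.

So the dual LP is:
  minimize  9y1 + 11y2 + 25y3 + 24y4
  subject to:
    y1 + 2y3 + y4 >= 3
    y2 + 2y3 + 2y4 >= 6
    y1, y2, y3, y4 >= 0

Solving the primal: x* = (1.5, 11).
  primal value c^T x* = 70.5.
Solving the dual: y* = (0, 3, 1.5, 0).
  dual value b^T y* = 70.5.
Strong duality: c^T x* = b^T y*. Confirmed.

70.5


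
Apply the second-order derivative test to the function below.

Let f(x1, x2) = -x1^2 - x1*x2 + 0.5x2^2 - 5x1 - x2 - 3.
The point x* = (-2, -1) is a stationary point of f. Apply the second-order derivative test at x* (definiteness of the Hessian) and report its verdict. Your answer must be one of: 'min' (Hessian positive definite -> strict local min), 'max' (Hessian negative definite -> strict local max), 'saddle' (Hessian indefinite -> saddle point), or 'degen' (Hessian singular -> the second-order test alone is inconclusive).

Compute the Hessian H = grad^2 f:
  H = [[-2, -1], [-1, 1]]
Verify stationarity: grad f(x*) = H x* + g = (0, 0).
Eigenvalues of H: -2.3028, 1.3028.
Eigenvalues have mixed signs, so H is indefinite -> x* is a saddle point.

saddle


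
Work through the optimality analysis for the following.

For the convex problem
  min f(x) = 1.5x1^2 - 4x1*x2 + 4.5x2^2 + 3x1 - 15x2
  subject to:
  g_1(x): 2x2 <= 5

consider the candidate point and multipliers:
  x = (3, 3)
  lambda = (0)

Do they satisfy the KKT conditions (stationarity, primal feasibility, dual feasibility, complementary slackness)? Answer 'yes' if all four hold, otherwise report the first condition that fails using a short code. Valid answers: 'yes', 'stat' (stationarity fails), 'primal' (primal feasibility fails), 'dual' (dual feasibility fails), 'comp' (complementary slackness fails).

Gradient of f: grad f(x) = Q x + c = (0, 0)
Constraint values g_i(x) = a_i^T x - b_i:
  g_1((3, 3)) = 1
Stationarity residual: grad f(x) + sum_i lambda_i a_i = (0, 0)
  -> stationarity OK
Primal feasibility (all g_i <= 0): FAILS
Dual feasibility (all lambda_i >= 0): OK
Complementary slackness (lambda_i * g_i(x) = 0 for all i): OK

Verdict: the first failing condition is primal_feasibility -> primal.

primal
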